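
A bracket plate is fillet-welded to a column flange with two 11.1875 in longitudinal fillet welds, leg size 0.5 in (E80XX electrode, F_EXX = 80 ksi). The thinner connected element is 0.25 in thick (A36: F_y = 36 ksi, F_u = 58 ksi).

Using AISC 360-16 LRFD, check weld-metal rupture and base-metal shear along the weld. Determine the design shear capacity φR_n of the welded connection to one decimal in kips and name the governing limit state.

Weld metal: throat = 0.707×0.5 = 0.3535 in, L = 2×11.1875 = 22.375 in. φR_n = 0.75 × 0.6 × 80 × 0.3535 × 22.375 = 284.7 kips.
Base metal shear (0.25 in plate): yield φR_n = 1.0×0.6×36×0.25×22.375 = 120.8 kips; rupture φR_n = 0.75×0.6×58×0.25×22.375 = 146.0 kips; take 120.8 kips (yield).
Governing: min(284.7, 120.8) = 120.8 kips → base-metal shear.

120.8 kips (base-metal shear governs)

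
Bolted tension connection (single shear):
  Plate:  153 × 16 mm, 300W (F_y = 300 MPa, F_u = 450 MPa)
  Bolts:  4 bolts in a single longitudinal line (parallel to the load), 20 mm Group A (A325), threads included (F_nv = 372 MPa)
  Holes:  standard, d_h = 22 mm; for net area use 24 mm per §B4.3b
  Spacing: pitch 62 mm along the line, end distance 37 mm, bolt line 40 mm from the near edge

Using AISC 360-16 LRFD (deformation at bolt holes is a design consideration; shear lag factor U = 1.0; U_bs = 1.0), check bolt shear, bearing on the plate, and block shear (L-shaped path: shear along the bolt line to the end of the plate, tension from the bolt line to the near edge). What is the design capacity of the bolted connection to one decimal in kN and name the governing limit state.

350.6 kN (bolt shear governs)

Bolt shear: A_b = π(20)²/4 = 314.16 mm². φR_n = 0.75 × 372 × 314.16 × 4 × 1 = 350.6 kN.
Bearing (16 mm plate, F_u = 450 MPa): end bolts L_c = 37 − 22/2 = 26, R_n = min(1.2×26×16×450, 2.4×20×16×450) = 224.64 kN/bolt; interior L_c = 62 − 22 = 40, R_n = 345.6 kN/bolt. φR_n = 0.75 × (1×224.64 + 3×345.6) = 946.1 kN.
Block shear: shear path 1×[37+3×62] = 1×223 mm, A_gv = 3568, A_nv = 1×(223 − 3.5×24)×16 = 2224 mm²; tension to near edge: (40 − 0.5×24)×16 = 448 mm². R_n = min(0.6×450×2224, 0.6×300×3568) + 1.0×450×448 = min(600.48, 642.24) + 201.6 = 802.08 kN. φR_n = 0.75 × 802.08 = 601.6 kN.
Governing: min(350.6, 946.1, 601.6) = 350.6 kN → bolt shear.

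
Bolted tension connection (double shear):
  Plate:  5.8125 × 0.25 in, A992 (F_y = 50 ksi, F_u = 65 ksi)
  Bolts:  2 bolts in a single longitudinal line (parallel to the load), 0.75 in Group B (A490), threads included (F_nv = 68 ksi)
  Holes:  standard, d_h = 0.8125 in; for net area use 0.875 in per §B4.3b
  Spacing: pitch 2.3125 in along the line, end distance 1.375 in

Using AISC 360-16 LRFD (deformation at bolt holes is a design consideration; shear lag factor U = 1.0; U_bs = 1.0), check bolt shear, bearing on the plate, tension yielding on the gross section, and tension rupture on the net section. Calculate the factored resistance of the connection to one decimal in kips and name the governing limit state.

36.1 kips (bearing governs)

Bolt shear: A_b = π(0.75)²/4 = 0.44179 in². φR_n = 0.75 × 68 × 0.44179 × 2 × 2 = 90.1 kips.
Bearing (0.25 in plate, F_u = 65 ksi): end bolts L_c = 1.375 − 0.8125/2 = 0.96875, R_n = min(1.2×0.96875×0.25×65, 2.4×0.75×0.25×65) = 18.891 kips/bolt; interior L_c = 2.3125 − 0.8125 = 1.5, R_n = 29.25 kips/bolt. φR_n = 0.75 × (1×18.891 + 1×29.25) = 36.1 kips.
Tension yield (gross): A_g = 5.8125×0.25 = 1.4531 in². φR_n = 0.90 × 50 × 1.4531 = 65.4 kips.
Tension rupture (net): A_n = (5.8125 − 1×0.875)×0.25 = 1.2344 in² (U = 1.0, A_e = A_n). φR_n = 0.75 × 65 × 1.2344 = 60.2 kips.
Governing: min(90.1, 36.1, 65.4, 60.2) = 36.1 kips → bearing.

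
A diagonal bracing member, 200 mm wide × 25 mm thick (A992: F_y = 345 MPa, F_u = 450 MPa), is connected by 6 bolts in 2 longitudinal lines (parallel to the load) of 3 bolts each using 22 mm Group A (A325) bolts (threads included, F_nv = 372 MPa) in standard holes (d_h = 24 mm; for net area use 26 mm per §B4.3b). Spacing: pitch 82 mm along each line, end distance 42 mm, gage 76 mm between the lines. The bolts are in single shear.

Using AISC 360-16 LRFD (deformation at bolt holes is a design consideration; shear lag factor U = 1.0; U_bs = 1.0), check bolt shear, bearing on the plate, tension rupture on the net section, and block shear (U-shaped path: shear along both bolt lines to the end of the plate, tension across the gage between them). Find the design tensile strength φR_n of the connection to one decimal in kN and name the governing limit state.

Bolt shear: A_b = π(22)²/4 = 380.13 mm². φR_n = 0.75 × 372 × 380.13 × 6 × 1 = 636.3 kN.
Bearing (25 mm plate, F_u = 450 MPa): end bolts L_c = 42 − 24/2 = 30, R_n = min(1.2×30×25×450, 2.4×22×25×450) = 405 kN/bolt; interior L_c = 82 − 24 = 58, R_n = 594 kN/bolt. φR_n = 0.75 × (2×405 + 4×594) = 2389.5 kN.
Tension rupture (net): A_n = (200 − 2×26)×25 = 3700 mm² (U = 1.0, A_e = A_n). φR_n = 0.75 × 450 × 3700 = 1248.8 kN.
Block shear: shear path 2×[42+2×82] = 2×206 mm, A_gv = 10300, A_nv = 2×(206 − 2.5×26)×25 = 7050 mm²; tension across gage: (76 − 1×26)×25 = 1250 mm². R_n = min(0.6×450×7050, 0.6×345×10300) + 1.0×450×1250 = min(1903.5, 2132.1) + 562.5 = 2466 kN. φR_n = 0.75 × 2466 = 1849.5 kN.
Governing: min(636.3, 2389.5, 1248.8, 1849.5) = 636.3 kN → bolt shear.

636.3 kN (bolt shear governs)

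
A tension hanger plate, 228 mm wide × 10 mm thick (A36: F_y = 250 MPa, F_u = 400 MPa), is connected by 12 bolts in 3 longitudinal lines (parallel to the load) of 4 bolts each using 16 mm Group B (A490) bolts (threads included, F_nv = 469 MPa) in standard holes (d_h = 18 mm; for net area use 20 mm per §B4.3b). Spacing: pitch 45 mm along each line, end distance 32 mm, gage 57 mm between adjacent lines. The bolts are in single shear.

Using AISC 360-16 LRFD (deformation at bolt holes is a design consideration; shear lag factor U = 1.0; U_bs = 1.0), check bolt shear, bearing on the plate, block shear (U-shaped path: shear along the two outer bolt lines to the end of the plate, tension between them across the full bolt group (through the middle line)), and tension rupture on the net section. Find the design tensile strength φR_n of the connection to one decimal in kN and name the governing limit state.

504.0 kN (net-section rupture governs)

Bolt shear: A_b = π(16)²/4 = 201.06 mm². φR_n = 0.75 × 469 × 201.06 × 12 × 1 = 848.7 kN.
Bearing (10 mm plate, F_u = 400 MPa): end bolts L_c = 32 − 18/2 = 23, R_n = min(1.2×23×10×400, 2.4×16×10×400) = 110.4 kN/bolt; interior L_c = 45 − 18 = 27, R_n = 129.6 kN/bolt. φR_n = 0.75 × (3×110.4 + 9×129.6) = 1123.2 kN.
Block shear: shear path 2×[32+3×45] = 2×167 mm, A_gv = 3340, A_nv = 2×(167 − 3.5×20)×10 = 1940 mm²; tension across gage: (114 − 2×20)×10 = 740 mm². R_n = min(0.6×400×1940, 0.6×250×3340) + 1.0×400×740 = min(465.6, 501) + 296 = 761.6 kN. φR_n = 0.75 × 761.6 = 571.2 kN.
Tension rupture (net): A_n = (228 − 3×20)×10 = 1680 mm² (U = 1.0, A_e = A_n). φR_n = 0.75 × 400 × 1680 = 504.0 kN.
Governing: min(848.7, 1123.2, 571.2, 504.0) = 504.0 kN → net-section rupture.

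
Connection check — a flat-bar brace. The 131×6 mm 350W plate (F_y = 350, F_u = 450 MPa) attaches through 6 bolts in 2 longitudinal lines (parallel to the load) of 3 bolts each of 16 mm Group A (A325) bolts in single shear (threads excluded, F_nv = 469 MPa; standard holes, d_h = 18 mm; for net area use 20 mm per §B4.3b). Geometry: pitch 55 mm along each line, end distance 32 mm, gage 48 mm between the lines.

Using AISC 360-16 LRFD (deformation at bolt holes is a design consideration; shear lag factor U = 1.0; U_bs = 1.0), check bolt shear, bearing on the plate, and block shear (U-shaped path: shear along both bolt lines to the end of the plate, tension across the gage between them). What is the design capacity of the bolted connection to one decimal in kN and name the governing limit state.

280.3 kN (block shear governs)

Bolt shear: A_b = π(16)²/4 = 201.06 mm². φR_n = 0.75 × 469 × 201.06 × 6 × 1 = 424.3 kN.
Bearing (6 mm plate, F_u = 450 MPa): end bolts L_c = 32 − 18/2 = 23, R_n = min(1.2×23×6×450, 2.4×16×6×450) = 74.52 kN/bolt; interior L_c = 55 − 18 = 37, R_n = 103.68 kN/bolt. φR_n = 0.75 × (2×74.52 + 4×103.68) = 422.8 kN.
Block shear: shear path 2×[32+2×55] = 2×142 mm, A_gv = 1704, A_nv = 2×(142 − 2.5×20)×6 = 1104 mm²; tension across gage: (48 − 1×20)×6 = 168 mm². R_n = min(0.6×450×1104, 0.6×350×1704) + 1.0×450×168 = min(298.08, 357.84) + 75.6 = 373.68 kN. φR_n = 0.75 × 373.68 = 280.3 kN.
Governing: min(424.3, 422.8, 280.3) = 280.3 kN → block shear.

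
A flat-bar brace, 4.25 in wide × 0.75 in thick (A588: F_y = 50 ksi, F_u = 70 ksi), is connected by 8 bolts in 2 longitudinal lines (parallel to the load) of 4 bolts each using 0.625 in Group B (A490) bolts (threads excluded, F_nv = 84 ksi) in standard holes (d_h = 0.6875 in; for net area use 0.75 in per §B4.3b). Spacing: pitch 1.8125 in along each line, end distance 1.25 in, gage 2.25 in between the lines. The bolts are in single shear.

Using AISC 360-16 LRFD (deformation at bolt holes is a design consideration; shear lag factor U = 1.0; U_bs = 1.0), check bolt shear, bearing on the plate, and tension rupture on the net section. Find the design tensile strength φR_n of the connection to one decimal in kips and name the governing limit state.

Bolt shear: A_b = π(0.625)²/4 = 0.3068 in². φR_n = 0.75 × 84 × 0.3068 × 8 × 1 = 154.6 kips.
Bearing (0.75 in plate, F_u = 70 ksi): end bolts L_c = 1.25 − 0.6875/2 = 0.90625, R_n = min(1.2×0.90625×0.75×70, 2.4×0.625×0.75×70) = 57.094 kips/bolt; interior L_c = 1.8125 − 0.6875 = 1.125, R_n = 70.875 kips/bolt. φR_n = 0.75 × (2×57.094 + 6×70.875) = 404.6 kips.
Tension rupture (net): A_n = (4.25 − 2×0.75)×0.75 = 2.0625 in² (U = 1.0, A_e = A_n). φR_n = 0.75 × 70 × 2.0625 = 108.3 kips.
Governing: min(154.6, 404.6, 108.3) = 108.3 kips → net-section rupture.

108.3 kips (net-section rupture governs)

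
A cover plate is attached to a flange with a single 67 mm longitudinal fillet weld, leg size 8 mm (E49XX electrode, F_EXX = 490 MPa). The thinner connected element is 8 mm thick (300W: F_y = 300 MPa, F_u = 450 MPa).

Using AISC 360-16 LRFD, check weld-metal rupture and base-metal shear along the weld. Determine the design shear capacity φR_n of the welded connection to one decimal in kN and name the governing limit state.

83.6 kN (weld metal governs)

Weld metal: throat = 0.707×8 = 5.656 mm, L = 67 mm. φR_n = 0.75 × 0.6 × 490 × 5.656 × 67 = 83.6 kN.
Base metal shear (8 mm plate): yield φR_n = 1.0×0.6×300×8×67 = 96.5 kN; rupture φR_n = 0.75×0.6×450×8×67 = 108.5 kN; take 96.5 kN (yield).
Governing: min(83.6, 96.5) = 83.6 kN → weld metal.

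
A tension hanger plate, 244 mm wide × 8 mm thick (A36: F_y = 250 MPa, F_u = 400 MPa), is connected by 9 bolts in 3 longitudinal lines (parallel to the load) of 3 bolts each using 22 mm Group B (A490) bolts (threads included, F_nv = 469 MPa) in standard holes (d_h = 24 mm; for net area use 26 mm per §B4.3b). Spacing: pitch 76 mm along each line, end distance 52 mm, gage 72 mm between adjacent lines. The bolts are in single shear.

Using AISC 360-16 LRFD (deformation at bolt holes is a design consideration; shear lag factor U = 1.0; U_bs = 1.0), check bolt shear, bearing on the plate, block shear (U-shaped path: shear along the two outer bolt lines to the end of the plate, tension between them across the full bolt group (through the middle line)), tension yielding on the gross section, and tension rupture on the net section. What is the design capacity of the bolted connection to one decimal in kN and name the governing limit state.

398.4 kN (net-section rupture governs)

Bolt shear: A_b = π(22)²/4 = 380.13 mm². φR_n = 0.75 × 469 × 380.13 × 9 × 1 = 1203.4 kN.
Bearing (8 mm plate, F_u = 400 MPa): end bolts L_c = 52 − 24/2 = 40, R_n = min(1.2×40×8×400, 2.4×22×8×400) = 153.6 kN/bolt; interior L_c = 76 − 24 = 52, R_n = 168.96 kN/bolt. φR_n = 0.75 × (3×153.6 + 6×168.96) = 1105.9 kN.
Block shear: shear path 2×[52+2×76] = 2×204 mm, A_gv = 3264, A_nv = 2×(204 − 2.5×26)×8 = 2224 mm²; tension across gage: (144 − 2×26)×8 = 736 mm². R_n = min(0.6×400×2224, 0.6×250×3264) + 1.0×400×736 = min(533.76, 489.6) + 294.4 = 784 kN. φR_n = 0.75 × 784 = 588.0 kN.
Tension yield (gross): A_g = 244×8 = 1952 mm². φR_n = 0.90 × 250 × 1952 = 439.2 kN.
Tension rupture (net): A_n = (244 − 3×26)×8 = 1328 mm² (U = 1.0, A_e = A_n). φR_n = 0.75 × 400 × 1328 = 398.4 kN.
Governing: min(1203.4, 1105.9, 588.0, 439.2, 398.4) = 398.4 kN → net-section rupture.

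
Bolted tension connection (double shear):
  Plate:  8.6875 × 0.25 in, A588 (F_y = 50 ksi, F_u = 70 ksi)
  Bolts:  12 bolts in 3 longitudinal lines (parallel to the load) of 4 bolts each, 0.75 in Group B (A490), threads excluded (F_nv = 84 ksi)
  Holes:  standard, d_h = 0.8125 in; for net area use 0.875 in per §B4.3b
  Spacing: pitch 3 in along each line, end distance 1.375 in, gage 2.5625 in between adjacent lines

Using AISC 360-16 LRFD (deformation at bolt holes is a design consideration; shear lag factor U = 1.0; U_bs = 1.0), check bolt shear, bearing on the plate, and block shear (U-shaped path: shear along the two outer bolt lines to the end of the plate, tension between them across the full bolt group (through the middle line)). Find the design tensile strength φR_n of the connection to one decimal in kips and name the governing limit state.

Bolt shear: A_b = π(0.75)²/4 = 0.44179 in². φR_n = 0.75 × 84 × 0.44179 × 12 × 2 = 668.0 kips.
Bearing (0.25 in plate, F_u = 70 ksi): end bolts L_c = 1.375 − 0.8125/2 = 0.96875, R_n = min(1.2×0.96875×0.25×70, 2.4×0.75×0.25×70) = 20.344 kips/bolt; interior L_c = 3 − 0.8125 = 2.1875, R_n = 31.5 kips/bolt. φR_n = 0.75 × (3×20.344 + 9×31.5) = 258.4 kips.
Block shear: shear path 2×[1.375+3×3] = 2×10.375 in, A_gv = 5.1875, A_nv = 2×(10.375 − 3.5×0.875)×0.25 = 3.6563 in²; tension across gage: (5.125 − 2×0.875)×0.25 = 0.84375 in². R_n = min(0.6×70×3.6563, 0.6×50×5.1875) + 1.0×70×0.84375 = min(153.56, 155.63) + 59.063 = 212.62 kips. φR_n = 0.75 × 212.62 = 159.5 kips.
Governing: min(668.0, 258.4, 159.5) = 159.5 kips → block shear.

159.5 kips (block shear governs)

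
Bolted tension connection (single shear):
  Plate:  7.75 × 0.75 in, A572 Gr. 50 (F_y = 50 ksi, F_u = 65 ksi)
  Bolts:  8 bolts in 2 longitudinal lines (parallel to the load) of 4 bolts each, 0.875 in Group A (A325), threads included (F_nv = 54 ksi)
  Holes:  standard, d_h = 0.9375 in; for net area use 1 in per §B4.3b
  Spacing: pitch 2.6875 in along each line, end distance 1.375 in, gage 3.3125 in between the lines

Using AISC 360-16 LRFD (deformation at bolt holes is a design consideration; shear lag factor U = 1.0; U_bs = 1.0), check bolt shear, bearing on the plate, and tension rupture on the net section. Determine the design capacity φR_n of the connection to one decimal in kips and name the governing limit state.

194.8 kips (bolt shear governs)

Bolt shear: A_b = π(0.875)²/4 = 0.60132 in². φR_n = 0.75 × 54 × 0.60132 × 8 × 1 = 194.8 kips.
Bearing (0.75 in plate, F_u = 65 ksi): end bolts L_c = 1.375 − 0.9375/2 = 0.90625, R_n = min(1.2×0.90625×0.75×65, 2.4×0.875×0.75×65) = 53.016 kips/bolt; interior L_c = 2.6875 − 0.9375 = 1.75, R_n = 102.38 kips/bolt. φR_n = 0.75 × (2×53.016 + 6×102.38) = 540.2 kips.
Tension rupture (net): A_n = (7.75 − 2×1)×0.75 = 4.3125 in² (U = 1.0, A_e = A_n). φR_n = 0.75 × 65 × 4.3125 = 210.2 kips.
Governing: min(194.8, 540.2, 210.2) = 194.8 kips → bolt shear.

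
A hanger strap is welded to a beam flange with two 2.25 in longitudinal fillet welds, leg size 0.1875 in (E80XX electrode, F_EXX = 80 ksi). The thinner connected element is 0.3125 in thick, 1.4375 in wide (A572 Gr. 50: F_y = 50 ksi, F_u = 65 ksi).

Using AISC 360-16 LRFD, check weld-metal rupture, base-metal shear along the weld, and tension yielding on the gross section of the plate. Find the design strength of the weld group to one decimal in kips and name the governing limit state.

Weld metal: throat = 0.707×0.1875 = 0.13256 in, L = 2×2.25 = 4.5 in. φR_n = 0.75 × 0.6 × 80 × 0.13256 × 4.5 = 21.5 kips.
Base metal shear (0.3125 in plate): yield φR_n = 1.0×0.6×50×0.3125×4.5 = 42.2 kips; rupture φR_n = 0.75×0.6×65×0.3125×4.5 = 41.1 kips; take 41.1 kips (rupture).
Tension yield (gross): A_g = 1.4375×0.3125 = 0.44922 in². φR_n = 0.90 × 50 × 0.44922 = 20.2 kips.
Governing: min(21.5, 41.1, 20.2) = 20.2 kips → gross-section yield.

20.2 kips (gross-section yield governs)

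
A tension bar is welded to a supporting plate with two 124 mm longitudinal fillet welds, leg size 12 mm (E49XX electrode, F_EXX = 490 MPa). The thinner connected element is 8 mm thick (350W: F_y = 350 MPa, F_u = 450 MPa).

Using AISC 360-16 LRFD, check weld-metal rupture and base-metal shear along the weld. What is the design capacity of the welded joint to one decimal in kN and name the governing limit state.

401.8 kN (base-metal shear governs)

Weld metal: throat = 0.707×12 = 8.484 mm, L = 2×124 = 248 mm. φR_n = 0.75 × 0.6 × 490 × 8.484 × 248 = 463.9 kN.
Base metal shear (8 mm plate): yield φR_n = 1.0×0.6×350×8×248 = 416.6 kN; rupture φR_n = 0.75×0.6×450×8×248 = 401.8 kN; take 401.8 kN (rupture).
Governing: min(463.9, 401.8) = 401.8 kN → base-metal shear.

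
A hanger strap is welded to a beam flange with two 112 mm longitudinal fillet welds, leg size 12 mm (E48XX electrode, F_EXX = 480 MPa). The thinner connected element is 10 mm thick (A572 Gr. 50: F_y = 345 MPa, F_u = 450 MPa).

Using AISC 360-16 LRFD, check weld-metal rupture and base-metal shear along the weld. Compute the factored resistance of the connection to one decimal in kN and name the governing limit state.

Weld metal: throat = 0.707×12 = 8.484 mm, L = 2×112 = 224 mm. φR_n = 0.75 × 0.6 × 480 × 8.484 × 224 = 410.5 kN.
Base metal shear (10 mm plate): yield φR_n = 1.0×0.6×345×10×224 = 463.7 kN; rupture φR_n = 0.75×0.6×450×10×224 = 453.6 kN; take 453.6 kN (rupture).
Governing: min(410.5, 453.6) = 410.5 kN → weld metal.

410.5 kN (weld metal governs)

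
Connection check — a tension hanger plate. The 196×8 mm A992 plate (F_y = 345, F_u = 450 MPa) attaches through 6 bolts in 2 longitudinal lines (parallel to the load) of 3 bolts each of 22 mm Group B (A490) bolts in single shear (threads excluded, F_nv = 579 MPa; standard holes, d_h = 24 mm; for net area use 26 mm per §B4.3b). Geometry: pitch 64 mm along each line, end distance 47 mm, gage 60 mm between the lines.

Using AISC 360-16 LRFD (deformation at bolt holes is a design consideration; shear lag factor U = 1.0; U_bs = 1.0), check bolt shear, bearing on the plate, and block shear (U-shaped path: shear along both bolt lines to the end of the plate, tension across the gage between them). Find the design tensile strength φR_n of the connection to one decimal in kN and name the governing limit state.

448.2 kN (block shear governs)

Bolt shear: A_b = π(22)²/4 = 380.13 mm². φR_n = 0.75 × 579 × 380.13 × 6 × 1 = 990.4 kN.
Bearing (8 mm plate, F_u = 450 MPa): end bolts L_c = 47 − 24/2 = 35, R_n = min(1.2×35×8×450, 2.4×22×8×450) = 151.2 kN/bolt; interior L_c = 64 − 24 = 40, R_n = 172.8 kN/bolt. φR_n = 0.75 × (2×151.2 + 4×172.8) = 745.2 kN.
Block shear: shear path 2×[47+2×64] = 2×175 mm, A_gv = 2800, A_nv = 2×(175 − 2.5×26)×8 = 1760 mm²; tension across gage: (60 − 1×26)×8 = 272 mm². R_n = min(0.6×450×1760, 0.6×345×2800) + 1.0×450×272 = min(475.2, 579.6) + 122.4 = 597.6 kN. φR_n = 0.75 × 597.6 = 448.2 kN.
Governing: min(990.4, 745.2, 448.2) = 448.2 kN → block shear.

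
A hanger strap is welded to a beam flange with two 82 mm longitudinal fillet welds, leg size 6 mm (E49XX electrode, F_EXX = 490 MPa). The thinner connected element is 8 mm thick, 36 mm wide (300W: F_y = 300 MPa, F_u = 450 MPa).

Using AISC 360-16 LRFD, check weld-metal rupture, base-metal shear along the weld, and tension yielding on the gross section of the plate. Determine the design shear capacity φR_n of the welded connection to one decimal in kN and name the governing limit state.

Weld metal: throat = 0.707×6 = 4.242 mm, L = 2×82 = 164 mm. φR_n = 0.75 × 0.6 × 490 × 4.242 × 164 = 153.4 kN.
Base metal shear (8 mm plate): yield φR_n = 1.0×0.6×300×8×164 = 236.2 kN; rupture φR_n = 0.75×0.6×450×8×164 = 265.7 kN; take 236.2 kN (yield).
Tension yield (gross): A_g = 36×8 = 288 mm². φR_n = 0.90 × 300 × 288 = 77.8 kN.
Governing: min(153.4, 236.2, 77.8) = 77.8 kN → gross-section yield.

77.8 kN (gross-section yield governs)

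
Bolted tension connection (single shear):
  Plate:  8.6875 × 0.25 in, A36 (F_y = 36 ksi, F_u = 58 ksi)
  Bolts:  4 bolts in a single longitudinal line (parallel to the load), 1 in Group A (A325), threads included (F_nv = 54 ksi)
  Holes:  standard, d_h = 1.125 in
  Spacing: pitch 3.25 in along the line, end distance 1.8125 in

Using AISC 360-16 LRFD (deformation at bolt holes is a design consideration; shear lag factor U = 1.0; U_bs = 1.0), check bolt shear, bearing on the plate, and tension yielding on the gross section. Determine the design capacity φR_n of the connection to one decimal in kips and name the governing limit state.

Bolt shear: A_b = π(1)²/4 = 0.7854 in². φR_n = 0.75 × 54 × 0.7854 × 4 × 1 = 127.2 kips.
Bearing (0.25 in plate, F_u = 58 ksi): end bolts L_c = 1.8125 − 1.125/2 = 1.25, R_n = min(1.2×1.25×0.25×58, 2.4×1×0.25×58) = 21.75 kips/bolt; interior L_c = 3.25 − 1.125 = 2.125, R_n = 34.8 kips/bolt. φR_n = 0.75 × (1×21.75 + 3×34.8) = 94.6 kips.
Tension yield (gross): A_g = 8.6875×0.25 = 2.1719 in². φR_n = 0.90 × 36 × 2.1719 = 70.4 kips.
Governing: min(127.2, 94.6, 70.4) = 70.4 kips → gross-section yield.

70.4 kips (gross-section yield governs)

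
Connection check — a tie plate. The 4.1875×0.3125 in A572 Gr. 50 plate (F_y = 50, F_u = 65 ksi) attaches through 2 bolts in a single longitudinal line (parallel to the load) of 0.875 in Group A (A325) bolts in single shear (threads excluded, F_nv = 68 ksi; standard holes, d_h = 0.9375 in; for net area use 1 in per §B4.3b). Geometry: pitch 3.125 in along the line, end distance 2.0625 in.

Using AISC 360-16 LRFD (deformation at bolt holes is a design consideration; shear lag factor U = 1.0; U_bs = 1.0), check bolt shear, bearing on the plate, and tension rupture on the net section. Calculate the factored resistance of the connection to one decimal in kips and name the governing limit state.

Bolt shear: A_b = π(0.875)²/4 = 0.60132 in². φR_n = 0.75 × 68 × 0.60132 × 2 × 1 = 61.3 kips.
Bearing (0.3125 in plate, F_u = 65 ksi): end bolts L_c = 2.0625 − 0.9375/2 = 1.59375, R_n = min(1.2×1.59375×0.3125×65, 2.4×0.875×0.3125×65) = 38.848 kips/bolt; interior L_c = 3.125 − 0.9375 = 2.1875, R_n = 42.656 kips/bolt. φR_n = 0.75 × (1×38.848 + 1×42.656) = 61.1 kips.
Tension rupture (net): A_n = (4.1875 − 1×1)×0.3125 = 0.99609 in² (U = 1.0, A_e = A_n). φR_n = 0.75 × 65 × 0.99609 = 48.6 kips.
Governing: min(61.3, 61.1, 48.6) = 48.6 kips → net-section rupture.

48.6 kips (net-section rupture governs)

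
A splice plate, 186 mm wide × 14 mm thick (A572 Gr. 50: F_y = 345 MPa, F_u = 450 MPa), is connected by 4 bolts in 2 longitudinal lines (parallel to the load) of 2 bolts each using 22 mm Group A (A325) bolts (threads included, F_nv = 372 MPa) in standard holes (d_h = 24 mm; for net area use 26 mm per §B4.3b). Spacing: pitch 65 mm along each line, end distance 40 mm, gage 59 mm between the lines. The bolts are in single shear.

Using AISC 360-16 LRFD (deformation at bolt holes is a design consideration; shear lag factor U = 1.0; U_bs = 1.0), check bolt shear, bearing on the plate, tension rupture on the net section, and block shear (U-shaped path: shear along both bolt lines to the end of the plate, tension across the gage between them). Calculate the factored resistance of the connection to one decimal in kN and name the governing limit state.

Bolt shear: A_b = π(22)²/4 = 380.13 mm². φR_n = 0.75 × 372 × 380.13 × 4 × 1 = 424.2 kN.
Bearing (14 mm plate, F_u = 450 MPa): end bolts L_c = 40 − 24/2 = 28, R_n = min(1.2×28×14×450, 2.4×22×14×450) = 211.68 kN/bolt; interior L_c = 65 − 24 = 41, R_n = 309.96 kN/bolt. φR_n = 0.75 × (2×211.68 + 2×309.96) = 782.5 kN.
Tension rupture (net): A_n = (186 − 2×26)×14 = 1876 mm² (U = 1.0, A_e = A_n). φR_n = 0.75 × 450 × 1876 = 633.2 kN.
Block shear: shear path 2×[40+1×65] = 2×105 mm, A_gv = 2940, A_nv = 2×(105 − 1.5×26)×14 = 1848 mm²; tension across gage: (59 − 1×26)×14 = 462 mm². R_n = min(0.6×450×1848, 0.6×345×2940) + 1.0×450×462 = min(498.96, 608.58) + 207.9 = 706.86 kN. φR_n = 0.75 × 706.86 = 530.1 kN.
Governing: min(424.2, 782.5, 633.2, 530.1) = 424.2 kN → bolt shear.

424.2 kN (bolt shear governs)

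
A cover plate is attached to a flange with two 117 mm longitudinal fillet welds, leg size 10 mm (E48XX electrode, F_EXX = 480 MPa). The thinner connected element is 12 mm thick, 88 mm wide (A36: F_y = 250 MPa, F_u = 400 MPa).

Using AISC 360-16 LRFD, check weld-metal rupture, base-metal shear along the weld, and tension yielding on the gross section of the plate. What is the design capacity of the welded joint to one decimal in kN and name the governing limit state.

237.6 kN (gross-section yield governs)

Weld metal: throat = 0.707×10 = 7.07 mm, L = 2×117 = 234 mm. φR_n = 0.75 × 0.6 × 480 × 7.07 × 234 = 357.3 kN.
Base metal shear (12 mm plate): yield φR_n = 1.0×0.6×250×12×234 = 421.2 kN; rupture φR_n = 0.75×0.6×400×12×234 = 505.4 kN; take 421.2 kN (yield).
Tension yield (gross): A_g = 88×12 = 1056 mm². φR_n = 0.90 × 250 × 1056 = 237.6 kN.
Governing: min(357.3, 421.2, 237.6) = 237.6 kN → gross-section yield.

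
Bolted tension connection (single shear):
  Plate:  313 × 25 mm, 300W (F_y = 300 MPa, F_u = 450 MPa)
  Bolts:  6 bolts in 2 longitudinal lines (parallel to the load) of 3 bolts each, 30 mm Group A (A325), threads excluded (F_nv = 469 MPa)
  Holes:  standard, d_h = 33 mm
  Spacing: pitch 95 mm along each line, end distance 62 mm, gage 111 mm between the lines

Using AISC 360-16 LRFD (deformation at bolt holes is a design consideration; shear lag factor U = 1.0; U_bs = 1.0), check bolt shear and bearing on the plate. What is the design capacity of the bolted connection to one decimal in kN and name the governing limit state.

Bolt shear: A_b = π(30)²/4 = 706.86 mm². φR_n = 0.75 × 469 × 706.86 × 6 × 1 = 1491.8 kN.
Bearing (25 mm plate, F_u = 450 MPa): end bolts L_c = 62 − 33/2 = 45.5, R_n = min(1.2×45.5×25×450, 2.4×30×25×450) = 614.25 kN/bolt; interior L_c = 95 − 33 = 62, R_n = 810 kN/bolt. φR_n = 0.75 × (2×614.25 + 4×810) = 3351.4 kN.
Governing: min(1491.8, 3351.4) = 1491.8 kN → bolt shear.

1491.8 kN (bolt shear governs)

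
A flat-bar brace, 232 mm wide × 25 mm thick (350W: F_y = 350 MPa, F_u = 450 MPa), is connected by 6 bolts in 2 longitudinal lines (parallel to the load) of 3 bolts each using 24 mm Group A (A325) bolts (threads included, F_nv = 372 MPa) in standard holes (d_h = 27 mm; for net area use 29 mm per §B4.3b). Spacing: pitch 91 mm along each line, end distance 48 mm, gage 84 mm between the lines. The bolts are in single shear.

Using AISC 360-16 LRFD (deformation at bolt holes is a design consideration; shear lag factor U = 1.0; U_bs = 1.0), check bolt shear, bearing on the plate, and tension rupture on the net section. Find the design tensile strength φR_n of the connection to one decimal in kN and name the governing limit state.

757.3 kN (bolt shear governs)

Bolt shear: A_b = π(24)²/4 = 452.39 mm². φR_n = 0.75 × 372 × 452.39 × 6 × 1 = 757.3 kN.
Bearing (25 mm plate, F_u = 450 MPa): end bolts L_c = 48 − 27/2 = 34.5, R_n = min(1.2×34.5×25×450, 2.4×24×25×450) = 465.75 kN/bolt; interior L_c = 91 − 27 = 64, R_n = 648 kN/bolt. φR_n = 0.75 × (2×465.75 + 4×648) = 2642.6 kN.
Tension rupture (net): A_n = (232 − 2×29)×25 = 4350 mm² (U = 1.0, A_e = A_n). φR_n = 0.75 × 450 × 4350 = 1468.1 kN.
Governing: min(757.3, 2642.6, 1468.1) = 757.3 kN → bolt shear.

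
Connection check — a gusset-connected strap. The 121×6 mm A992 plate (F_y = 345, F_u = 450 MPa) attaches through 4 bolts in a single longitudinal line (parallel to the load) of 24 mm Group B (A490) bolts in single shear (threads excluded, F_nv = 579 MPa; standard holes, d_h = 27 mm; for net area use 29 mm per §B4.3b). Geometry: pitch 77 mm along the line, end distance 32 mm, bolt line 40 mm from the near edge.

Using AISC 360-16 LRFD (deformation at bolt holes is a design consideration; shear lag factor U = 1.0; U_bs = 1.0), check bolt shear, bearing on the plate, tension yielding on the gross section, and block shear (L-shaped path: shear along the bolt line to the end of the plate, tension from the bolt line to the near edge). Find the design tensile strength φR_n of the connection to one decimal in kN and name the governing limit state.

225.4 kN (gross-section yield governs)

Bolt shear: A_b = π(24)²/4 = 452.39 mm². φR_n = 0.75 × 579 × 452.39 × 4 × 1 = 785.8 kN.
Bearing (6 mm plate, F_u = 450 MPa): end bolts L_c = 32 − 27/2 = 18.5, R_n = min(1.2×18.5×6×450, 2.4×24×6×450) = 59.94 kN/bolt; interior L_c = 77 − 27 = 50, R_n = 155.52 kN/bolt. φR_n = 0.75 × (1×59.94 + 3×155.52) = 394.9 kN.
Tension yield (gross): A_g = 121×6 = 726 mm². φR_n = 0.90 × 345 × 726 = 225.4 kN.
Block shear: shear path 1×[32+3×77] = 1×263 mm, A_gv = 1578, A_nv = 1×(263 − 3.5×29)×6 = 969 mm²; tension to near edge: (40 − 0.5×29)×6 = 153 mm². R_n = min(0.6×450×969, 0.6×345×1578) + 1.0×450×153 = min(261.63, 326.65) + 68.85 = 330.48 kN. φR_n = 0.75 × 330.48 = 247.9 kN.
Governing: min(785.8, 394.9, 225.4, 247.9) = 225.4 kN → gross-section yield.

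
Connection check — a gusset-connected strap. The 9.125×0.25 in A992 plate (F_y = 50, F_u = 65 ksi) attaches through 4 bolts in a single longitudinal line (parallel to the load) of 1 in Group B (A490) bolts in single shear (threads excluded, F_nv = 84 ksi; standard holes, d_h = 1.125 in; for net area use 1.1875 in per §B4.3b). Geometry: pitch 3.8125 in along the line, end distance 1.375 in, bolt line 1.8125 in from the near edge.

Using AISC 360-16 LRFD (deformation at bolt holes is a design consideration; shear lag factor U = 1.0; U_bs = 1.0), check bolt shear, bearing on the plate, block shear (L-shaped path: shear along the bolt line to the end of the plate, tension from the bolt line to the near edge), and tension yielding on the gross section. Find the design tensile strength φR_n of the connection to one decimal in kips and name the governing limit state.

Bolt shear: A_b = π(1)²/4 = 0.7854 in². φR_n = 0.75 × 84 × 0.7854 × 4 × 1 = 197.9 kips.
Bearing (0.25 in plate, F_u = 65 ksi): end bolts L_c = 1.375 − 1.125/2 = 0.8125, R_n = min(1.2×0.8125×0.25×65, 2.4×1×0.25×65) = 15.844 kips/bolt; interior L_c = 3.8125 − 1.125 = 2.6875, R_n = 39 kips/bolt. φR_n = 0.75 × (1×15.844 + 3×39) = 99.6 kips.
Block shear: shear path 1×[1.375+3×3.8125] = 1×12.8125 in, A_gv = 3.2031, A_nv = 1×(12.8125 − 3.5×1.1875)×0.25 = 2.1641 in²; tension to near edge: (1.8125 − 0.5×1.1875)×0.25 = 0.30469 in². R_n = min(0.6×65×2.1641, 0.6×50×3.2031) + 1.0×65×0.30469 = min(84.4, 96.093) + 19.805 = 104.21 kips. φR_n = 0.75 × 104.21 = 78.2 kips.
Tension yield (gross): A_g = 9.125×0.25 = 2.2813 in². φR_n = 0.90 × 50 × 2.2813 = 102.7 kips.
Governing: min(197.9, 99.6, 78.2, 102.7) = 78.2 kips → block shear.

78.2 kips (block shear governs)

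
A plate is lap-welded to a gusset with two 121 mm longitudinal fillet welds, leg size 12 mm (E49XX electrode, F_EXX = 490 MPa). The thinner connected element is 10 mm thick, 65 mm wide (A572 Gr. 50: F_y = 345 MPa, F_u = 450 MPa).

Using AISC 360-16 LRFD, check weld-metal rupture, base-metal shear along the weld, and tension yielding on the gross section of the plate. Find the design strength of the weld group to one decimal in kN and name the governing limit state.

201.8 kN (gross-section yield governs)

Weld metal: throat = 0.707×12 = 8.484 mm, L = 2×121 = 242 mm. φR_n = 0.75 × 0.6 × 490 × 8.484 × 242 = 452.7 kN.
Base metal shear (10 mm plate): yield φR_n = 1.0×0.6×345×10×242 = 500.9 kN; rupture φR_n = 0.75×0.6×450×10×242 = 490.1 kN; take 490.1 kN (rupture).
Tension yield (gross): A_g = 65×10 = 650 mm². φR_n = 0.90 × 345 × 650 = 201.8 kN.
Governing: min(452.7, 490.1, 201.8) = 201.8 kN → gross-section yield.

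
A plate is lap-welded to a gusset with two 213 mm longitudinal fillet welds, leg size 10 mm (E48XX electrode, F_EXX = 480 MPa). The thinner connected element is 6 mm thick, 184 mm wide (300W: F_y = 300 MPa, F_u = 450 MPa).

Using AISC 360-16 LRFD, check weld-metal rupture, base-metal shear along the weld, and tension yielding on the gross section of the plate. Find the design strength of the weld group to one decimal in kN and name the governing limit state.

298.1 kN (gross-section yield governs)

Weld metal: throat = 0.707×10 = 7.07 mm, L = 2×213 = 426 mm. φR_n = 0.75 × 0.6 × 480 × 7.07 × 426 = 650.6 kN.
Base metal shear (6 mm plate): yield φR_n = 1.0×0.6×300×6×426 = 460.1 kN; rupture φR_n = 0.75×0.6×450×6×426 = 517.6 kN; take 460.1 kN (yield).
Tension yield (gross): A_g = 184×6 = 1104 mm². φR_n = 0.90 × 300 × 1104 = 298.1 kN.
Governing: min(650.6, 460.1, 298.1) = 298.1 kN → gross-section yield.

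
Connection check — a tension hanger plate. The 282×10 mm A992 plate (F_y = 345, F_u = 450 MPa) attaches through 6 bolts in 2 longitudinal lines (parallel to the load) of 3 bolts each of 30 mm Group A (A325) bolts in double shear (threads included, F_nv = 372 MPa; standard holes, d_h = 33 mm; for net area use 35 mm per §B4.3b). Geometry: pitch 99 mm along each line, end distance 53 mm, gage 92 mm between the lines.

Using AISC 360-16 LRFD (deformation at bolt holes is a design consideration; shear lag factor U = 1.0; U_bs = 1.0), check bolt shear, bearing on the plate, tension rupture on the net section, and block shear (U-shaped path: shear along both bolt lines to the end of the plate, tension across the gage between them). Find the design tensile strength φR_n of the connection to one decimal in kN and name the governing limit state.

715.5 kN (net-section rupture governs)

Bolt shear: A_b = π(30)²/4 = 706.86 mm². φR_n = 0.75 × 372 × 706.86 × 6 × 2 = 2366.6 kN.
Bearing (10 mm plate, F_u = 450 MPa): end bolts L_c = 53 − 33/2 = 36.5, R_n = min(1.2×36.5×10×450, 2.4×30×10×450) = 197.1 kN/bolt; interior L_c = 99 − 33 = 66, R_n = 324 kN/bolt. φR_n = 0.75 × (2×197.1 + 4×324) = 1267.7 kN.
Tension rupture (net): A_n = (282 − 2×35)×10 = 2120 mm² (U = 1.0, A_e = A_n). φR_n = 0.75 × 450 × 2120 = 715.5 kN.
Block shear: shear path 2×[53+2×99] = 2×251 mm, A_gv = 5020, A_nv = 2×(251 − 2.5×35)×10 = 3270 mm²; tension across gage: (92 − 1×35)×10 = 570 mm². R_n = min(0.6×450×3270, 0.6×345×5020) + 1.0×450×570 = min(882.9, 1039.1) + 256.5 = 1139.4 kN. φR_n = 0.75 × 1139.4 = 854.6 kN.
Governing: min(2366.6, 1267.7, 715.5, 854.6) = 715.5 kN → net-section rupture.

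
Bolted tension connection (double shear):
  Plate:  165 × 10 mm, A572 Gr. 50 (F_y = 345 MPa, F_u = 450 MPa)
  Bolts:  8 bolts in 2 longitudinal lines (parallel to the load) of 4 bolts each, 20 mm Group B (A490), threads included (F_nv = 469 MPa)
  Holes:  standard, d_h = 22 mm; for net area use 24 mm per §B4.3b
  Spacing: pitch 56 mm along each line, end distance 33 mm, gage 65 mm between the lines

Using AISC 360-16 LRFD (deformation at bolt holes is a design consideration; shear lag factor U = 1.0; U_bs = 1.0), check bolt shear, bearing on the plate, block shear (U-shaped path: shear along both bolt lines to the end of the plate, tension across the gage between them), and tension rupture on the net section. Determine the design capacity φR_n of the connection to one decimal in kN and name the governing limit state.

394.9 kN (net-section rupture governs)

Bolt shear: A_b = π(20)²/4 = 314.16 mm². φR_n = 0.75 × 469 × 314.16 × 8 × 2 = 1768.1 kN.
Bearing (10 mm plate, F_u = 450 MPa): end bolts L_c = 33 − 22/2 = 22, R_n = min(1.2×22×10×450, 2.4×20×10×450) = 118.8 kN/bolt; interior L_c = 56 − 22 = 34, R_n = 183.6 kN/bolt. φR_n = 0.75 × (2×118.8 + 6×183.6) = 1004.4 kN.
Block shear: shear path 2×[33+3×56] = 2×201 mm, A_gv = 4020, A_nv = 2×(201 − 3.5×24)×10 = 2340 mm²; tension across gage: (65 − 1×24)×10 = 410 mm². R_n = min(0.6×450×2340, 0.6×345×4020) + 1.0×450×410 = min(631.8, 832.14) + 184.5 = 816.3 kN. φR_n = 0.75 × 816.3 = 612.2 kN.
Tension rupture (net): A_n = (165 − 2×24)×10 = 1170 mm² (U = 1.0, A_e = A_n). φR_n = 0.75 × 450 × 1170 = 394.9 kN.
Governing: min(1768.1, 1004.4, 612.2, 394.9) = 394.9 kN → net-section rupture.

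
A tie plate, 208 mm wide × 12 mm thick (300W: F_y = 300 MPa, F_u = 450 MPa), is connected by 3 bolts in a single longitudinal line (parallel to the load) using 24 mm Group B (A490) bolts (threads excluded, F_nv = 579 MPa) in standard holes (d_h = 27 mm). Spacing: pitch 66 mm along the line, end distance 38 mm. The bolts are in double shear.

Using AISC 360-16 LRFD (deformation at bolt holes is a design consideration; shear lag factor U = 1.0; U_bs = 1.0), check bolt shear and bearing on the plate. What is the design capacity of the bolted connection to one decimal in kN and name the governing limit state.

Bolt shear: A_b = π(24)²/4 = 452.39 mm². φR_n = 0.75 × 579 × 452.39 × 3 × 2 = 1178.7 kN.
Bearing (12 mm plate, F_u = 450 MPa): end bolts L_c = 38 − 27/2 = 24.5, R_n = min(1.2×24.5×12×450, 2.4×24×12×450) = 158.76 kN/bolt; interior L_c = 66 − 27 = 39, R_n = 252.72 kN/bolt. φR_n = 0.75 × (1×158.76 + 2×252.72) = 498.2 kN.
Governing: min(1178.7, 498.2) = 498.2 kN → bearing.

498.2 kN (bearing governs)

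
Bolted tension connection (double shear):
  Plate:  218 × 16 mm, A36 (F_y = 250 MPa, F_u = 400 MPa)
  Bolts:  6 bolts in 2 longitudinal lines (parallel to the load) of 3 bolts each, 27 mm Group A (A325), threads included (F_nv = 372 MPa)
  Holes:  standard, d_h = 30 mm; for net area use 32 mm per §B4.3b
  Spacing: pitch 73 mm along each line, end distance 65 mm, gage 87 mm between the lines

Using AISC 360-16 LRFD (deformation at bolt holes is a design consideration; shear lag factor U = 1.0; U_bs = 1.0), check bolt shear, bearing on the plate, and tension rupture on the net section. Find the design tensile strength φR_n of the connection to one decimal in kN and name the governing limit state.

Bolt shear: A_b = π(27)²/4 = 572.56 mm². φR_n = 0.75 × 372 × 572.56 × 6 × 2 = 1916.9 kN.
Bearing (16 mm plate, F_u = 400 MPa): end bolts L_c = 65 − 30/2 = 50, R_n = min(1.2×50×16×400, 2.4×27×16×400) = 384 kN/bolt; interior L_c = 73 − 30 = 43, R_n = 330.24 kN/bolt. φR_n = 0.75 × (2×384 + 4×330.24) = 1566.7 kN.
Tension rupture (net): A_n = (218 − 2×32)×16 = 2464 mm² (U = 1.0, A_e = A_n). φR_n = 0.75 × 400 × 2464 = 739.2 kN.
Governing: min(1916.9, 1566.7, 739.2) = 739.2 kN → net-section rupture.

739.2 kN (net-section rupture governs)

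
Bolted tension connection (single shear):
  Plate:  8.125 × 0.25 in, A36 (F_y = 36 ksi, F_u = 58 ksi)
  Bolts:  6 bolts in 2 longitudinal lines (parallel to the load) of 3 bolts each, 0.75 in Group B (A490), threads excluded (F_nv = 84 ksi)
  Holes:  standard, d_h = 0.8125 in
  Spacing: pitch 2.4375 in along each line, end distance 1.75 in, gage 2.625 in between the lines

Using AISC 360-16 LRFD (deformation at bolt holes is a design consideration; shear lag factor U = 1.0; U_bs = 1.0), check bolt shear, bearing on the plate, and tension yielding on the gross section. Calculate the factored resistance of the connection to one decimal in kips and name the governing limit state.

Bolt shear: A_b = π(0.75)²/4 = 0.44179 in². φR_n = 0.75 × 84 × 0.44179 × 6 × 1 = 167.0 kips.
Bearing (0.25 in plate, F_u = 58 ksi): end bolts L_c = 1.75 − 0.8125/2 = 1.34375, R_n = min(1.2×1.34375×0.25×58, 2.4×0.75×0.25×58) = 23.381 kips/bolt; interior L_c = 2.4375 − 0.8125 = 1.625, R_n = 26.1 kips/bolt. φR_n = 0.75 × (2×23.381 + 4×26.1) = 113.4 kips.
Tension yield (gross): A_g = 8.125×0.25 = 2.0313 in². φR_n = 0.90 × 36 × 2.0313 = 65.8 kips.
Governing: min(167.0, 113.4, 65.8) = 65.8 kips → gross-section yield.

65.8 kips (gross-section yield governs)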